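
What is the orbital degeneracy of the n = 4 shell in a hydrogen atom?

The n = 4 shell contains n² = 4² = 16 orbitals.

16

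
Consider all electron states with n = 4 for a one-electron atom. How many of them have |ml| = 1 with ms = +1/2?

6

For n = 4, l ranges over 0 … 3.
Orbitals with |ml| = 1, by l: l=1 → 2; l=2 → 2; l=3 → 2.
Orbitals: 2 + 2 + 2 = 6. With ms fixed to a single value there is one state per orbital, giving 6 states.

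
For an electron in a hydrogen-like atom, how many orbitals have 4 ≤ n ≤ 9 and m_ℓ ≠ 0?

232

Treat each shell separately and count matching orbitals:
n=4 → 12; n=5 → 20; n=6 → 30; n=7 → 42; n=8 → 56; n=9 → 72.
Total orbitals: 12 + 20 + 30 + 42 + 56 + 72 = 232.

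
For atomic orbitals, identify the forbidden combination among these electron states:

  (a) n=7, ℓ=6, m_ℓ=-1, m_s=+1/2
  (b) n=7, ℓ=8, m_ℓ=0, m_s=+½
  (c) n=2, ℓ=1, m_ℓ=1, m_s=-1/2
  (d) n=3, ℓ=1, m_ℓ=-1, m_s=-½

(b)

(b) has ℓ = 8 ≥ n = 7, violating 0 ≤ ℓ ≤ n−1.
The remaining sets (a), (c), (d) satisfy all four rules.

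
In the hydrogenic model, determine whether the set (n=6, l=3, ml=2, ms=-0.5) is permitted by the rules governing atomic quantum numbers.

Valid

n = 6 is a positive integer. l = 3 satisfies 0 ≤ l ≤ n−1 = 5. ml = 2 lies in the range −l … +l (here −3 … 3). ms = -1/2 is one of ±1/2.
All four constraints are satisfied.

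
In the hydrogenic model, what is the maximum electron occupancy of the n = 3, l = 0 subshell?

A subshell with l = 0 has 2l+1 = 1 orbital, each holding 2 electrons (spin ±1/2), so 1 × 2 = 2.

2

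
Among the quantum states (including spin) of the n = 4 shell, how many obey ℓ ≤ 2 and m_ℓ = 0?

6

For n = 4, ℓ ranges over 0 … 3.
Orbitals with ℓ ≤ 2 and m_ℓ = 0, by ℓ: ℓ=0 → 1; ℓ=1 → 1; ℓ=2 → 1.
Orbitals: 1 + 1 + 1 = 3. Each orbital carries two spin states, so 3 × 2 = 6 states.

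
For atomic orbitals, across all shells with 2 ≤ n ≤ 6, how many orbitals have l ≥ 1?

Per-shell orbital counts meeting the constraint:
n=2 → 3; n=3 → 8; n=4 → 15; n=5 → 24; n=6 → 35.
Total orbitals: 3 + 8 + 15 + 24 + 35 = 85.

85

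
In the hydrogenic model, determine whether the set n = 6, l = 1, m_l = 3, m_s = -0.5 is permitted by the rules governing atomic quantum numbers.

Not allowed

The magnetic quantum number must satisfy −l ≤ m_l ≤ l. With l = 1, m_l can only be -1, 0, 1, so m_l = 3 is forbidden.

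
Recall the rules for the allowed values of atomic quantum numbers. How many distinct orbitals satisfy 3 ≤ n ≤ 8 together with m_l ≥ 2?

56

Go shell by shell, enumerating (l, m_l) with m_l ≥ 2:
n=3 → 1; n=4 → 3; n=5 → 6; n=6 → 10; n=7 → 15; n=8 → 21.
Total orbitals: 1 + 3 + 6 + 10 + 15 + 21 = 56.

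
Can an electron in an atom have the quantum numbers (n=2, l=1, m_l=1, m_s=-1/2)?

Valid

n = 2 is a positive integer. l = 1 satisfies 0 ≤ l ≤ n−1 = 1. m_l = 1 lies in the range −l … +l (here −1 … 1). m_s = -1/2 is one of ±1/2.
All four constraints are satisfied.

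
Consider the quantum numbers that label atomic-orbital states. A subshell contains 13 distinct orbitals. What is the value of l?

l = 6 (i)

2l+1 = 13 gives l = 6.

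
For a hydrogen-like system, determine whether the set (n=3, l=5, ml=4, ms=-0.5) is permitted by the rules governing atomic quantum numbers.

The orbital quantum number must satisfy 0 ≤ l ≤ n−1. With n = 3 the allowed l values are 0, 1, 2, so l = 5 is out of range.

No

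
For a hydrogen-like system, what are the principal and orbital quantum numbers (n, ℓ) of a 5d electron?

n = 5, ℓ = 2

The leading integer gives n = 5; the letter 'd' means ℓ = 2.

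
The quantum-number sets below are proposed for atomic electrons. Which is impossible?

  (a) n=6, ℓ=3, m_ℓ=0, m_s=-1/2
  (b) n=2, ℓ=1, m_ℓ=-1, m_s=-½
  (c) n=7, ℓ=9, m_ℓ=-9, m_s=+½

(c) has ℓ = 9 ≥ n = 7, violating 0 ≤ ℓ ≤ n−1.
The remaining sets (a), (b) satisfy all four rules.

(c)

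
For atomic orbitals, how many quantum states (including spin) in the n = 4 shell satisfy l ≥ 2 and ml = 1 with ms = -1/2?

2

The n = 4 shell has l = 0 through 3; check each.
Contributions: l=2 → 1; l=3 → 1.
Orbitals: 1 + 1 = 2. With ms fixed to a single value there is one state per orbital, giving 2 states.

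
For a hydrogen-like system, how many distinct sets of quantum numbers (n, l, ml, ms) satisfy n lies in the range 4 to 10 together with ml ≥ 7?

Per-shell orbital counts meeting the constraint:
n=8 → 1; n=9 → 3; n=10 → 6.
Orbitals: 1 + 3 + 6 = 10. Including both spin states (ms = ±1/2) gives 2 × 10 = 20 states.

20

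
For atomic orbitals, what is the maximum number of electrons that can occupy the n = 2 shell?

8

A shell holds 2n² electrons: 2 × 2² = 2 × 4 = 8.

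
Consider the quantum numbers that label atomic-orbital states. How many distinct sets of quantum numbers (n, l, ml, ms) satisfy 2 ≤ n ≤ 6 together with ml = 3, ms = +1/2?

Treat each shell separately and count matching orbitals:
n=4 → 1; n=5 → 2; n=6 → 3.
Orbitals: 1 + 2 + 3 = 6. With ms fixed to +1/2 there is one state per orbital, so 6 states.

6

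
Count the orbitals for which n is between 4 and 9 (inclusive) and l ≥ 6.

Count contributing orbitals for each principal shell:
n=7 → 13; n=8 → 28; n=9 → 45.
Total orbitals: 13 + 28 + 45 = 86.

86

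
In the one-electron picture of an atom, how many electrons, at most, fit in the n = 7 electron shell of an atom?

A shell holds 2n² electrons: 2 × 7² = 2 × 49 = 98.

98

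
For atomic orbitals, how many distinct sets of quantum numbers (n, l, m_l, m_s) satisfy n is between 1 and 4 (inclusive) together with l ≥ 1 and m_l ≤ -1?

Count contributing orbitals for each principal shell:
n=2 → 1; n=3 → 3; n=4 → 6.
Orbitals: 1 + 3 + 6 = 10. Including both spin states (m_s = ±1/2) gives 2 × 10 = 20 states.

20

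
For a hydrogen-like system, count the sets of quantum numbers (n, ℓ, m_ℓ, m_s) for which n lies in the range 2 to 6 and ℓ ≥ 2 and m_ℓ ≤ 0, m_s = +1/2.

40

Treat each shell separately and count matching orbitals:
n=3 → 3; n=4 → 7; n=5 → 12; n=6 → 18.
Orbitals: 3 + 7 + 12 + 18 = 40. With m_s fixed to +1/2 there is one state per orbital, so 40 states.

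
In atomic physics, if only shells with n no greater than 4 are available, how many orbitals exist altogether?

Total orbitals = 1² + 2² + 3² + 4² = 30.

30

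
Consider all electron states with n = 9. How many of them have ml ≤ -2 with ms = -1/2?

Go through l = 0, …, 8 (the values permitted for n = 9).
The (l, ml) pairs meeting ml ≤ -2 give: l=2 → 1; l=3 → 2; l=4 → 3; l=5 → 4; l=6 → 5; l=7 → 6; l=8 → 7.
Orbitals: 1 + 2 + 3 + 4 + 5 + 6 + 7 = 28. With ms fixed to a single value there is one state per orbital, giving 28 states.

28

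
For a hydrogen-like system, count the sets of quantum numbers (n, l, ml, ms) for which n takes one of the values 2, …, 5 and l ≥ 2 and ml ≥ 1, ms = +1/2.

16

Go shell by shell, enumerating (l, ml) with l ≥ 2 and ml ≥ 1:
n=3 → 2; n=4 → 5; n=5 → 9.
Orbitals: 2 + 5 + 9 = 16. With ms fixed to +1/2 there is one state per orbital, so 16 states.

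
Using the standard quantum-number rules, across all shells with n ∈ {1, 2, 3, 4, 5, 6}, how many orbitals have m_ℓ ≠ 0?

70

Work shell by shell — for each n, count the (ℓ, m_ℓ) pairs that satisfy m_ℓ ≠ 0:
n=2 → 2; n=3 → 6; n=4 → 12; n=5 → 20; n=6 → 30.
Total orbitals: 2 + 6 + 12 + 20 + 30 = 70.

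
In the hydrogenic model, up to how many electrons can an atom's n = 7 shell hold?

98

A shell holds 2n² electrons: 2 × 7² = 2 × 49 = 98.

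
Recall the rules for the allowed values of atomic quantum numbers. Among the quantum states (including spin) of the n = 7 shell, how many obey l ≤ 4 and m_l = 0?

For n = 7, l ranges over 0 … 6.
Per l-value: l=0 → 1; l=1 → 1; l=2 → 1; l=3 → 1; l=4 → 1.
Orbitals: 1 + 1 + 1 + 1 + 1 = 5. Each orbital carries two spin states, so 5 × 2 = 10 states.

10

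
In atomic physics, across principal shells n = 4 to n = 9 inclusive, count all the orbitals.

271

Shell n has n² orbitals: 4²=16 + 5²=25 + 6²=36 + 7²=49 + 8²=64 + 9²=81 = 271 orbitals.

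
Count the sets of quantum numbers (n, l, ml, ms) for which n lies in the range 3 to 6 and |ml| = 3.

Treat each shell separately and count matching orbitals:
n=4 → 2; n=5 → 4; n=6 → 6.
Orbitals: 2 + 4 + 6 = 12. Including both spin states (ms = ±1/2) gives 2 × 12 = 24 states.

24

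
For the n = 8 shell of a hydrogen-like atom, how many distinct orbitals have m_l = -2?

Per l-value: l=2 → 1; l=3 → 1; l=4 → 1; l=5 → 1; l=6 → 1; l=7 → 1.
Total orbitals: 1 + 1 + 1 + 1 + 1 + 1 = 6.

6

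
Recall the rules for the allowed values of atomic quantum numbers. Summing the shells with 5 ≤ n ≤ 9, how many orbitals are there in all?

Shell n has n² orbitals: 5²=25 + 6²=36 + 7²=49 + 8²=64 + 9²=81 = 255 orbitals.

255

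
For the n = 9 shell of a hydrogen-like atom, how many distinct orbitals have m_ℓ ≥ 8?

1

Go through ℓ = 0, …, 8 (the values permitted for n = 9).
Orbitals with m_ℓ ≥ 8, by ℓ: ℓ=8 → 1.
Total orbitals: 1.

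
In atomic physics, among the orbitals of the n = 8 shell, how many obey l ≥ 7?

15

With n = 8 the allowed l are 0, 1, …, 7.
Per l-value: l=7 → 15.
Total orbitals: 15.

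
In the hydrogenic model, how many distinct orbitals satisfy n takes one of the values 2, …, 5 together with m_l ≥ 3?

4

Per-shell orbital counts meeting the constraint:
n=4 → 1; n=5 → 3.
Total orbitals: 1 + 3 = 4.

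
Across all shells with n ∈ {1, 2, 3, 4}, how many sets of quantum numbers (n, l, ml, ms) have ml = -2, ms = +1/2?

Treat each shell separately and count matching orbitals:
n=3 → 1; n=4 → 2.
Orbitals: 1 + 2 = 3. With ms fixed to +1/2 there is one state per orbital, so 3 states.

3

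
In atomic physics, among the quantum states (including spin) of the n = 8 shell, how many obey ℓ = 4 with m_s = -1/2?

9

For n = 8, ℓ ranges over 0 … 7.
Orbitals with ℓ = 4, by ℓ: ℓ=4 → 9.
Orbitals: 9. With m_s fixed to a single value there is one state per orbital, giving 9 states.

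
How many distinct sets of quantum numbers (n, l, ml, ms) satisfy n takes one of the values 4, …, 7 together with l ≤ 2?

Go shell by shell, enumerating (l, ml) with l ≤ 2:
n=4 → 9; n=5 → 9; n=6 → 9; n=7 → 9.
Orbitals: 9 + 9 + 9 + 9 = 36. Including both spin states (ms = ±1/2) gives 2 × 36 = 72 states.

72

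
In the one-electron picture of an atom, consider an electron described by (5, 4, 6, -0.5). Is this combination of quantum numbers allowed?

No

The magnetic quantum number must satisfy −l ≤ ml ≤ l. With l = 4, ml can only be -4, -3, -2, -1, 0, 1, 2, 3, 4, so ml = 6 is forbidden.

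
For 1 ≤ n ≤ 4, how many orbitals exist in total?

30

Total orbitals = 1² + 2² + 3² + 4² = 30.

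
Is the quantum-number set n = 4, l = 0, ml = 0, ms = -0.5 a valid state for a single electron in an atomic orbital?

n = 4 is a positive integer. l = 0 satisfies 0 ≤ l ≤ n−1 = 3. ml = 0 lies in the range −l … +l (here 0). ms = -1/2 is one of ±1/2.
All four constraints are satisfied.

Yes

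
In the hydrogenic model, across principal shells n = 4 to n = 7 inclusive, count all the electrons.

Shell n has n² orbitals: 4²=16 + 5²=25 + 6²=36 + 7²=49 = 126 orbitals.
Two spin states per orbital: 2 × 126 = 252 electrons.

252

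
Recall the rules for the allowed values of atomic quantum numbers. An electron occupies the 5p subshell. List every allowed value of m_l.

-1, 0, 1

The 5p subshell has l = 1, and m_l takes every integer from −l to +l. With l = 1 that gives the 3 values -1, 0, 1.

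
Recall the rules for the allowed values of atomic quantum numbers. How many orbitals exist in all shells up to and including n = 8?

Total orbitals = 1² + 2² + 3² + 4² + 5² + 6² + 7² + 8² = 204.

204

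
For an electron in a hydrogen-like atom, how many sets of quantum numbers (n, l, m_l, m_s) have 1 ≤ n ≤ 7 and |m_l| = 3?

Work shell by shell — for each n, count the (l, m_l) pairs that satisfy |m_l| = 3:
n=4 → 2; n=5 → 4; n=6 → 6; n=7 → 8.
Orbitals: 2 + 4 + 6 + 8 = 20. Including both spin states (m_s = ±1/2) gives 2 × 20 = 40 states.

40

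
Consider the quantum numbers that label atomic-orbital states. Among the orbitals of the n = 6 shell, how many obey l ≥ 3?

For n = 6, l ranges over 0 … 5.
Contributions: l=3 → 7; l=4 → 9; l=5 → 11.
Total orbitals: 7 + 9 + 11 = 27.

27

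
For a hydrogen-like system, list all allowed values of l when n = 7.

0, 1, 2, 3, 4, 5, 6

l is an integer with 0 ≤ l ≤ n−1, so for n = 7: l = 0, 1, 2, 3, 4, 5, 6.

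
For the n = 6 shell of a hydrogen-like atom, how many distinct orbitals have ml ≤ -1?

15

Orbitals with ml ≤ -1, by l: l=1 → 1; l=2 → 2; l=3 → 3; l=4 → 4; l=5 → 5.
Total orbitals: 1 + 2 + 3 + 4 + 5 = 15.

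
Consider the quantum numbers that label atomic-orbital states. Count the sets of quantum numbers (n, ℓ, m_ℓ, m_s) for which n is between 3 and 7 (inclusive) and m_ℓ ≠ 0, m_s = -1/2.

110

Go shell by shell, enumerating (ℓ, m_ℓ) with m_ℓ ≠ 0:
n=3 → 6; n=4 → 12; n=5 → 20; n=6 → 30; n=7 → 42.
Orbitals: 6 + 12 + 20 + 30 + 42 = 110. With m_s fixed to -1/2 there is one state per orbital, so 110 states.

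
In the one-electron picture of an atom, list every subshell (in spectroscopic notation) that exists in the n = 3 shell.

3s, 3p, 3d

For n = 3, l runs from 0 to 2. In spectroscopic notation l = 0,1,2,… ↔ s,p,d,f,g,h,i, so the subshells are 3s, 3p, 3d.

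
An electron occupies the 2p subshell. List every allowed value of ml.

-1, 0, 1

The 2p subshell has l = 1, and ml takes every integer from −l to +l. With l = 1 that gives the 3 values -1, 0, 1.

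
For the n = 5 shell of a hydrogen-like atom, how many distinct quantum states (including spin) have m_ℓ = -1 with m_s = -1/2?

4

The n = 5 shell has ℓ = 0 through 4; check each.
Orbitals with m_ℓ = -1, by ℓ: ℓ=1 → 1; ℓ=2 → 1; ℓ=3 → 1; ℓ=4 → 1.
Orbitals: 1 + 1 + 1 + 1 = 4. With m_s fixed to a single value there is one state per orbital, giving 4 states.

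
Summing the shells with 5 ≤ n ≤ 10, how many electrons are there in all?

Shell n has n² orbitals: 5²=25 + 6²=36 + 7²=49 + 8²=64 + 9²=81 + 10²=100 = 355 orbitals.
Two spin states per orbital: 2 × 355 = 710 electrons.

710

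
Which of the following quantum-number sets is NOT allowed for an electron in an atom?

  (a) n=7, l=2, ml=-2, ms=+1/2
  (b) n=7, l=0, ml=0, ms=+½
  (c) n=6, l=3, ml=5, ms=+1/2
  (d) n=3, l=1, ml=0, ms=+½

(c)

(c) has |ml| = 5 > l = 3, violating −l ≤ ml ≤ l.
The remaining sets (a), (b), (d) satisfy all four rules.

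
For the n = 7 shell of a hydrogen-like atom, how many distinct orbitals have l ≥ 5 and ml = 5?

With n = 7 the allowed l are 0, 1, …, 6.
Orbitals with l ≥ 5 and ml = 5, by l: l=5 → 1; l=6 → 1.
Total orbitals: 1 + 1 = 2.

2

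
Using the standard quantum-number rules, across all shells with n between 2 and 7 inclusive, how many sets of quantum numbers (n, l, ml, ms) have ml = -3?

For each n in the range, tally the orbitals obeying ml = -3:
n=4 → 1; n=5 → 2; n=6 → 3; n=7 → 4.
Orbitals: 1 + 2 + 3 + 4 = 10. Including both spin states (ms = ±1/2) gives 2 × 10 = 20 states.

20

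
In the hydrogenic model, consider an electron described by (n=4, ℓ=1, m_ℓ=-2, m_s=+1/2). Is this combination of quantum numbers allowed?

Invalid

The magnetic quantum number must satisfy −ℓ ≤ m_ℓ ≤ ℓ. With ℓ = 1, m_ℓ can only be -1, 0, 1, so m_ℓ = -2 is forbidden.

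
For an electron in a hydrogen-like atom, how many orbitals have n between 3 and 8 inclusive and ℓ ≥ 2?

175

Go shell by shell, enumerating (ℓ, m_ℓ) with ℓ ≥ 2:
n=3 → 5; n=4 → 12; n=5 → 21; n=6 → 32; n=7 → 45; n=8 → 60.
Total orbitals: 5 + 12 + 21 + 32 + 45 + 60 = 175.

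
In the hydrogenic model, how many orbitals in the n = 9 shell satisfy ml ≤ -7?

3

The n = 9 shell has l = 0 through 8; check each.
The (l, ml) pairs meeting ml ≤ -7 give: l=7 → 1; l=8 → 2.
Total orbitals: 1 + 2 = 3.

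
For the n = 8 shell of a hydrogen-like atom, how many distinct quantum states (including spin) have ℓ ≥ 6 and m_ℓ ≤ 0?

30

The n = 8 shell has ℓ = 0 through 7; check each.
Orbitals with ℓ ≥ 6 and m_ℓ ≤ 0, by ℓ: ℓ=6 → 7; ℓ=7 → 8.
Orbitals: 7 + 8 = 15. Each orbital carries two spin states, so 15 × 2 = 30 states.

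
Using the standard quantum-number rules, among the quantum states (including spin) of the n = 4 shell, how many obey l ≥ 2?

24

For n = 4, l ranges over 0 … 3.
The (l, ml) pairs meeting l ≥ 2 give: l=2 → 5; l=3 → 7.
Orbitals: 5 + 7 = 12. Each orbital carries two spin states, so 12 × 2 = 24 states.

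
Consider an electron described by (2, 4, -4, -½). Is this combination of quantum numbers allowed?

No

The orbital quantum number must satisfy 0 ≤ l ≤ n−1. With n = 2 the allowed l values are 0, 1, so l = 4 is out of range.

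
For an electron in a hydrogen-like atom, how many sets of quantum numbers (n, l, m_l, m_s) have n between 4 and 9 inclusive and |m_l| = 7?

12

Work shell by shell — for each n, count the (l, m_l) pairs that satisfy |m_l| = 7:
n=8 → 2; n=9 → 4.
Orbitals: 2 + 4 = 6. Including both spin states (m_s = ±1/2) gives 2 × 6 = 12 states.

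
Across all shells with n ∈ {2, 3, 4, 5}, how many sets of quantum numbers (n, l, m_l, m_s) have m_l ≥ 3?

8

Work shell by shell — for each n, count the (l, m_l) pairs that satisfy m_l ≥ 3:
n=4 → 1; n=5 → 3.
Orbitals: 1 + 3 = 4. Including both spin states (m_s = ±1/2) gives 2 × 4 = 8 states.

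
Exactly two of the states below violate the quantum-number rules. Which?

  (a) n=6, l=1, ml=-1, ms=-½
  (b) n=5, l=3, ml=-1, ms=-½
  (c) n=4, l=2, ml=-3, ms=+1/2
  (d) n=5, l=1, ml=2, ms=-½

(c) and (d)

(c) has |ml| = 3 > l = 2, violating −l ≤ ml ≤ l.
(d) has |ml| = 2 > l = 1, violating −l ≤ ml ≤ l.
The remaining sets (a), (b) satisfy all four rules.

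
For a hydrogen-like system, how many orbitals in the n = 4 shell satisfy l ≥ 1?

15

The (l, ml) pairs meeting l ≥ 1 give: l=1 → 3; l=2 → 5; l=3 → 7.
Total orbitals: 3 + 5 + 7 = 15.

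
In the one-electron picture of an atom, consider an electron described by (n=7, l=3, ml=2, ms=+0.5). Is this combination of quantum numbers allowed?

n = 7 is a positive integer. l = 3 satisfies 0 ≤ l ≤ n−1 = 6. ml = 2 lies in the range −l … +l (here −3 … 3). ms = +1/2 is one of ±1/2.
All four constraints are satisfied.

Yes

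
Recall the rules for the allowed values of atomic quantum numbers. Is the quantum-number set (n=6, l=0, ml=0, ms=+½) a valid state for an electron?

Valid

n = 6 is a positive integer. l = 0 satisfies 0 ≤ l ≤ n−1 = 5. ml = 0 lies in the range −l … +l (here 0). ms = +1/2 is one of ±1/2.
All four constraints are satisfied.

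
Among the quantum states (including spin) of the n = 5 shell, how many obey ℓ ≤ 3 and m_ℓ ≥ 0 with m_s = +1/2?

Go through ℓ = 0, …, 4 (the values permitted for n = 5).
Orbitals with ℓ ≤ 3 and m_ℓ ≥ 0, by ℓ: ℓ=0 → 1; ℓ=1 → 2; ℓ=2 → 3; ℓ=3 → 4.
Orbitals: 1 + 2 + 3 + 4 = 10. With m_s fixed to a single value there is one state per orbital, giving 10 states.

10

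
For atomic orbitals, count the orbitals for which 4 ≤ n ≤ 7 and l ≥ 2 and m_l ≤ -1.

48

Go shell by shell, enumerating (l, m_l) with l ≥ 2 and m_l ≤ -1:
n=4 → 5; n=5 → 9; n=6 → 14; n=7 → 20.
Total orbitals: 5 + 9 + 14 + 20 = 48.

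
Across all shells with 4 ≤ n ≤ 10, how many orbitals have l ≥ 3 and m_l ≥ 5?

35

For each n in the range, tally the orbitals obeying l ≥ 3 and m_l ≥ 5:
n=6 → 1; n=7 → 3; n=8 → 6; n=9 → 10; n=10 → 15.
Total orbitals: 1 + 3 + 6 + 10 + 15 = 35.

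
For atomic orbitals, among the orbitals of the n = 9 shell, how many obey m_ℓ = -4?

5

Go through ℓ = 0, …, 8 (the values permitted for n = 9).
Per ℓ-value: ℓ=4 → 1; ℓ=5 → 1; ℓ=6 → 1; ℓ=7 → 1; ℓ=8 → 1.
Total orbitals: 1 + 1 + 1 + 1 + 1 = 5.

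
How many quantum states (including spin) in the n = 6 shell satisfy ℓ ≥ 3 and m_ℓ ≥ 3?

With n = 6 the allowed ℓ are 0, 1, …, 5.
Per ℓ-value: ℓ=3 → 1; ℓ=4 → 2; ℓ=5 → 3.
Orbitals: 1 + 2 + 3 = 6. Each orbital carries two spin states, so 6 × 2 = 12 states.

12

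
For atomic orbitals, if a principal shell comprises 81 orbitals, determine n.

n² = 81 ⇒ n = 9.

n = 9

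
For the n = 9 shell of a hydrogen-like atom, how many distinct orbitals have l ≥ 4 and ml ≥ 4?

Go through l = 0, …, 8 (the values permitted for n = 9).
Per l-value: l=4 → 1; l=5 → 2; l=6 → 3; l=7 → 4; l=8 → 5.
Total orbitals: 1 + 2 + 3 + 4 + 5 = 15.

15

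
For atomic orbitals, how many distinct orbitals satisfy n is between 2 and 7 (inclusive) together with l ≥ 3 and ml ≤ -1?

Go shell by shell, enumerating (l, ml) with l ≥ 3 and ml ≤ -1:
n=4 → 3; n=5 → 7; n=6 → 12; n=7 → 18.
Total orbitals: 3 + 7 + 12 + 18 = 40.

40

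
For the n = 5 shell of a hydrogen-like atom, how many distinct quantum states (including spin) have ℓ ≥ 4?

18

The n = 5 shell has ℓ = 0 through 4; check each.
Contributions: ℓ=4 → 9.
Orbitals: 9. Each orbital carries two spin states, so 9 × 2 = 18 states.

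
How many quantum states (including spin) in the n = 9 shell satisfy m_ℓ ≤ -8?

2

For n = 9, ℓ ranges over 0 … 8.
Orbitals with m_ℓ ≤ -8, by ℓ: ℓ=8 → 1.
Orbitals: 1. Each orbital carries two spin states, so 1 × 2 = 2 states.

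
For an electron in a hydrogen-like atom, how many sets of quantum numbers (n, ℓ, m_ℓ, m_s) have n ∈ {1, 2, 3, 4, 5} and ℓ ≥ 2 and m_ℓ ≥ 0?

Count contributing orbitals for each principal shell:
n=3 → 3; n=4 → 7; n=5 → 12.
Orbitals: 3 + 7 + 12 = 22. Including both spin states (m_s = ±1/2) gives 2 × 22 = 44 states.

44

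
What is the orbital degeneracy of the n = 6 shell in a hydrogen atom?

36

The n = 6 shell contains n² = 6² = 36 orbitals.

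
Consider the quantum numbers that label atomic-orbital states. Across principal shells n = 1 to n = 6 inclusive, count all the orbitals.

Shell n has n² orbitals: 1²=1 + 2²=4 + 3²=9 + 4²=16 + 5²=25 + 6²=36 = 91 orbitals.

91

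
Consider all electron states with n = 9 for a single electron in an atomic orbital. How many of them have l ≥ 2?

154

Go through l = 0, …, 8 (the values permitted for n = 9).
Per l-value: l=2 → 5; l=3 → 7; l=4 → 9; l=5 → 11; l=6 → 13; l=7 → 15; l=8 → 17.
Orbitals: 5 + 7 + 9 + 11 + 13 + 15 + 17 = 77. Each orbital carries two spin states, so 77 × 2 = 154 states.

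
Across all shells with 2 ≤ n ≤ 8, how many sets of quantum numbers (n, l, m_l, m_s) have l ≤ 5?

Treat each shell separately and count matching orbitals:
n=2 → 4; n=3 → 9; n=4 → 16; n=5 → 25; n=6 → 36; n=7 → 36; n=8 → 36.
Orbitals: 4 + 9 + 16 + 25 + 36 + 36 + 36 = 162. Including both spin states (m_s = ±1/2) gives 2 × 162 = 324 states.

324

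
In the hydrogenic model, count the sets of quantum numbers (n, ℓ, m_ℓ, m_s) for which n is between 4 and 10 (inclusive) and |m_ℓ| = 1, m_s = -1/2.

84

Treat each shell separately and count matching orbitals:
n=4 → 6; n=5 → 8; n=6 → 10; n=7 → 12; n=8 → 14; n=9 → 16; n=10 → 18.
Orbitals: 6 + 8 + 10 + 12 + 14 + 16 + 18 = 84. With m_s fixed to -1/2 there is one state per orbital, so 84 states.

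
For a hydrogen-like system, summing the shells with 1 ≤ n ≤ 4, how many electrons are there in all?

Shell n has n² orbitals: 1²=1 + 2²=4 + 3²=9 + 4²=16 = 30 orbitals.
Two spin states per orbital: 2 × 30 = 60 electrons.

60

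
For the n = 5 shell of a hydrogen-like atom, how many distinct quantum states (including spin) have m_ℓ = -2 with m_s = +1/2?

3

Per ℓ-value: ℓ=2 → 1; ℓ=3 → 1; ℓ=4 → 1.
Orbitals: 1 + 1 + 1 = 3. With m_s fixed to a single value there is one state per orbital, giving 3 states.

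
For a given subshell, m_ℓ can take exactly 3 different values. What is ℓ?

ℓ = 1

m_ℓ ranges over 2ℓ+1 integers, so 2ℓ+1 = 3 ⇒ ℓ = 1.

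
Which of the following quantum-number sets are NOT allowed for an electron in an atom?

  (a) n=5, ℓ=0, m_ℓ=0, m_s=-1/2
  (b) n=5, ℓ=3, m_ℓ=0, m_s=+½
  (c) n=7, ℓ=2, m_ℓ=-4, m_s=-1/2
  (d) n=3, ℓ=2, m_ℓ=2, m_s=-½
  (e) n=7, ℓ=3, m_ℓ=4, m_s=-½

(c) has |m_ℓ| = 4 > ℓ = 2, violating −ℓ ≤ m_ℓ ≤ ℓ.
(e) has |m_ℓ| = 4 > ℓ = 3, violating −ℓ ≤ m_ℓ ≤ ℓ.
The remaining sets (a), (b), (d) satisfy all four rules.

(c) and (e)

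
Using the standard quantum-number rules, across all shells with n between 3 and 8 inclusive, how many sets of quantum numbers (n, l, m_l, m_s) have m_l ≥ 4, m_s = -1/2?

20

Work shell by shell — for each n, count the (l, m_l) pairs that satisfy m_l ≥ 4:
n=5 → 1; n=6 → 3; n=7 → 6; n=8 → 10.
Orbitals: 1 + 3 + 6 + 10 = 20. With m_s fixed to -1/2 there is one state per orbital, so 20 states.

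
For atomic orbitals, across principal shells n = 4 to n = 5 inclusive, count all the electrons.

82

Shell n has n² orbitals: 4²=16 + 5²=25 = 41 orbitals.
Two spin states per orbital: 2 × 41 = 82 electrons.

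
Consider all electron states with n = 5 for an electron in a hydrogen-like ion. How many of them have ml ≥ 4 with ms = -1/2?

With n = 5 the allowed l are 0, 1, …, 4.
Orbitals with ml ≥ 4, by l: l=4 → 1.
Orbitals: 1. With ms fixed to a single value there is one state per orbital, giving 1 state.

1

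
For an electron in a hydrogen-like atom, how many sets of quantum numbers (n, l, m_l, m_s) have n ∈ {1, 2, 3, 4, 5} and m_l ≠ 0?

Count contributing orbitals for each principal shell:
n=2 → 2; n=3 → 6; n=4 → 12; n=5 → 20.
Orbitals: 2 + 6 + 12 + 20 = 40. Including both spin states (m_s = ±1/2) gives 2 × 40 = 80 states.

80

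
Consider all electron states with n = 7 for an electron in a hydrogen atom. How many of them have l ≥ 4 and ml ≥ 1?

The n = 7 shell has l = 0 through 6; check each.
The (l, ml) pairs meeting l ≥ 4 and ml ≥ 1 give: l=4 → 4; l=5 → 5; l=6 → 6.
Orbitals: 4 + 5 + 6 = 15. Each orbital carries two spin states, so 15 × 2 = 30 states.

30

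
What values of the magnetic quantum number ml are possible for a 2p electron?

The 2p subshell has l = 1, and ml takes every integer from −l to +l. With l = 1 that gives the 3 values -1, 0, 1.

-1, 0, 1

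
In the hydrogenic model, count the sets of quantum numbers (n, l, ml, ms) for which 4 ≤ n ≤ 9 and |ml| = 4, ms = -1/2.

30

Treat each shell separately and count matching orbitals:
n=5 → 2; n=6 → 4; n=7 → 6; n=8 → 8; n=9 → 10.
Orbitals: 2 + 4 + 6 + 8 + 10 = 30. With ms fixed to -1/2 there is one state per orbital, so 30 states.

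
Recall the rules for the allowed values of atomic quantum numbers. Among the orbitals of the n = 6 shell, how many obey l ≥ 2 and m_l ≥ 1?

Per l-value: l=2 → 2; l=3 → 3; l=4 → 4; l=5 → 5.
Total orbitals: 2 + 3 + 4 + 5 = 14.

14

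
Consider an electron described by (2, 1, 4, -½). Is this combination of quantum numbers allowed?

Not allowed

The magnetic quantum number must satisfy −l ≤ m_l ≤ l. With l = 1, m_l can only be -1, 0, 1, so m_l = 4 is forbidden.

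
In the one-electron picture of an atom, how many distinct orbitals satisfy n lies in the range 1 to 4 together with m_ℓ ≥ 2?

4

For each n in the range, tally the orbitals obeying m_ℓ ≥ 2:
n=3 → 1; n=4 → 3.
Total orbitals: 1 + 3 = 4.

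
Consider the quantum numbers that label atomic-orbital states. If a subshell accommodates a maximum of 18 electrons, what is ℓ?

ℓ = 4 (g)

2(2ℓ+1) = 18 ⇒ 2ℓ+1 = 9 ⇒ ℓ = 4.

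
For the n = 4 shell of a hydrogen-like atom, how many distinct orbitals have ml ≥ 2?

Go through l = 0, …, 3 (the values permitted for n = 4).
Per l-value: l=2 → 1; l=3 → 2.
Total orbitals: 1 + 2 = 3.

3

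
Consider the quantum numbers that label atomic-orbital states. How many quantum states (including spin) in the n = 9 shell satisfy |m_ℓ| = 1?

32

Orbitals with |m_ℓ| = 1, by ℓ: ℓ=1 → 2; ℓ=2 → 2; ℓ=3 → 2; ℓ=4 → 2; ℓ=5 → 2; ℓ=6 → 2; ℓ=7 → 2; ℓ=8 → 2.
Orbitals: 2 + 2 + 2 + 2 + 2 + 2 + 2 + 2 = 16. Each orbital carries two spin states, so 16 × 2 = 32 states.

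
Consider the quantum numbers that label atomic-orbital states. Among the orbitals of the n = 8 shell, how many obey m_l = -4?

4

Go through l = 0, …, 7 (the values permitted for n = 8).
The (l, m_l) pairs meeting m_l = -4 give: l=4 → 1; l=5 → 1; l=6 → 1; l=7 → 1.
Total orbitals: 1 + 1 + 1 + 1 = 4.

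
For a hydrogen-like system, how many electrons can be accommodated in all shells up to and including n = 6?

182

Total orbitals = 1² + 2² + 3² + 4² + 5² + 6² = 91. Doubling for spin gives 182 electrons.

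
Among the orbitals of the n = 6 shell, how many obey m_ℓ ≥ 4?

For n = 6, ℓ ranges over 0 … 5.
Per ℓ-value: ℓ=4 → 1; ℓ=5 → 2.
Total orbitals: 1 + 2 = 3.

3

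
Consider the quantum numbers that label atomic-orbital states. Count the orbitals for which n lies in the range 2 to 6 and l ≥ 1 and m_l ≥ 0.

Treat each shell separately and count matching orbitals:
n=2 → 2; n=3 → 5; n=4 → 9; n=5 → 14; n=6 → 20.
Total orbitals: 2 + 5 + 9 + 14 + 20 = 50.

50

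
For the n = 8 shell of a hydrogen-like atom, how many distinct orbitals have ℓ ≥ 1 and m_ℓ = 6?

The (ℓ, m_ℓ) pairs meeting ℓ ≥ 1 and m_ℓ = 6 give: ℓ=6 → 1; ℓ=7 → 1.
Total orbitals: 1 + 1 = 2.

2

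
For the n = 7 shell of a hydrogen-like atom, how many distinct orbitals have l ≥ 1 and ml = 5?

2

Go through l = 0, …, 6 (the values permitted for n = 7).
The (l, ml) pairs meeting l ≥ 1 and ml = 5 give: l=5 → 1; l=6 → 1.
Total orbitals: 1 + 1 = 2.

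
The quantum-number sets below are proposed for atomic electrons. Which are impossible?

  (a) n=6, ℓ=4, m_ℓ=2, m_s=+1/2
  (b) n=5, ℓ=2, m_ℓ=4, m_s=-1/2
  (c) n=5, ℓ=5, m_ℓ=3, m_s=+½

(b) and (c)

(b) has |m_ℓ| = 4 > ℓ = 2, violating −ℓ ≤ m_ℓ ≤ ℓ.
(c) has ℓ = 5 ≥ n = 5, violating 0 ≤ ℓ ≤ n−1.
The remaining set (a) satisfies all four rules.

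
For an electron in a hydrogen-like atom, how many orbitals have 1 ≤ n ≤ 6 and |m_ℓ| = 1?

Per-shell orbital counts meeting the constraint:
n=2 → 2; n=3 → 4; n=4 → 6; n=5 → 8; n=6 → 10.
Total orbitals: 2 + 4 + 6 + 8 + 10 = 30.

30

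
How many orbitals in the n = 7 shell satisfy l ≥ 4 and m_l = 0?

3

Go through l = 0, …, 6 (the values permitted for n = 7).
Per l-value: l=4 → 1; l=5 → 1; l=6 → 1.
Total orbitals: 1 + 1 + 1 = 3.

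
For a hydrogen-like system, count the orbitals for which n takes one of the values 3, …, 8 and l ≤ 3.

89

Per-shell orbital counts meeting the constraint:
n=3 → 9; n=4 → 16; n=5 → 16; n=6 → 16; n=7 → 16; n=8 → 16.
Total orbitals: 9 + 16 + 16 + 16 + 16 + 16 = 89.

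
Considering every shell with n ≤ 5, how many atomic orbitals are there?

55

Total orbitals = 1² + 2² + 3² + 4² + 5² = 55.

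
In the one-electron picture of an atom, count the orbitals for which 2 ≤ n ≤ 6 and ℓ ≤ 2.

Count contributing orbitals for each principal shell:
n=2 → 4; n=3 → 9; n=4 → 9; n=5 → 9; n=6 → 9.
Total orbitals: 4 + 9 + 9 + 9 + 9 = 40.

40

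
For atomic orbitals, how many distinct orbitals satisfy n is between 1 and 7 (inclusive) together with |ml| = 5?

6

Treat each shell separately and count matching orbitals:
n=6 → 2; n=7 → 4.
Total orbitals: 2 + 4 = 6.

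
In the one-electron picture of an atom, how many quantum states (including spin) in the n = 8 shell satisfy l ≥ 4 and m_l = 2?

Orbitals with l ≥ 4 and m_l = 2, by l: l=4 → 1; l=5 → 1; l=6 → 1; l=7 → 1.
Orbitals: 1 + 1 + 1 + 1 = 4. Each orbital carries two spin states, so 4 × 2 = 8 states.

8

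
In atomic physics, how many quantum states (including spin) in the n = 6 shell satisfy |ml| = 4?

Go through l = 0, …, 5 (the values permitted for n = 6).
Contributions: l=4 → 2; l=5 → 2.
Orbitals: 2 + 2 = 4. Each orbital carries two spin states, so 4 × 2 = 8 states.

8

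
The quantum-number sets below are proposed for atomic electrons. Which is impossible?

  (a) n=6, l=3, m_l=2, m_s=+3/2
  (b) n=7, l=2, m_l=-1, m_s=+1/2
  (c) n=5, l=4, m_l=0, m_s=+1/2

(a) has m_s = +3/2, but an electron's spin must be ±1/2.
The remaining sets (b), (c) satisfy all four rules.

(a)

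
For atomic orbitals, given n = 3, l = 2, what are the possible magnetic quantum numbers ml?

ml takes every integer from −l to +l. With l = 2 that gives the 5 values -2, -1, 0, 1, 2.

-2, -1, 0, 1, 2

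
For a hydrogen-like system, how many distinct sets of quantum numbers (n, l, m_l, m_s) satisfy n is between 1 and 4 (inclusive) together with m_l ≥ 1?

20

Per-shell orbital counts meeting the constraint:
n=2 → 1; n=3 → 3; n=4 → 6.
Orbitals: 1 + 3 + 6 = 10. Including both spin states (m_s = ±1/2) gives 2 × 10 = 20 states.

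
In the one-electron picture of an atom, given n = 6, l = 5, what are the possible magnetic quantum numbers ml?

ml takes every integer from −l to +l. With l = 5 that gives the 11 values -5, -4, -3, -2, -1, 0, 1, 2, 3, 4, 5.

-5, -4, -3, -2, -1, 0, 1, 2, 3, 4, 5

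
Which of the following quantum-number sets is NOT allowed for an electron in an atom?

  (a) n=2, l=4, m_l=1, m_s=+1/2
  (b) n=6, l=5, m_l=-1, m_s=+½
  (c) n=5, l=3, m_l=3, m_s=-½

(a) has l = 4 ≥ n = 2, violating 0 ≤ l ≤ n−1.
The remaining sets (b), (c) satisfy all four rules.

(a)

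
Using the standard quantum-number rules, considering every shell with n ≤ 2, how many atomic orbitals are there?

5

Total orbitals = 1² + 2² = 5.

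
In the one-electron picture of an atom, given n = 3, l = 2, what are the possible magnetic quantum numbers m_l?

-2, -1, 0, 1, 2

m_l takes every integer from −l to +l. With l = 2 that gives the 5 values -2, -1, 0, 1, 2.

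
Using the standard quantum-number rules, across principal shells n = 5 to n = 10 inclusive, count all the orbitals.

355

Shell n has n² orbitals: 5²=25 + 6²=36 + 7²=49 + 8²=64 + 9²=81 + 10²=100 = 355 orbitals.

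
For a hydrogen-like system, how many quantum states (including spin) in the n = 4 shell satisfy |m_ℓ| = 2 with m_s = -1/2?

With n = 4 the allowed ℓ are 0, 1, …, 3.
Contributions: ℓ=2 → 2; ℓ=3 → 2.
Orbitals: 2 + 2 = 4. With m_s fixed to a single value there is one state per orbital, giving 4 states.

4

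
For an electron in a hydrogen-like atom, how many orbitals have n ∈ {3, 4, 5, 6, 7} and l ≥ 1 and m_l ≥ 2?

35

Count contributing orbitals for each principal shell:
n=3 → 1; n=4 → 3; n=5 → 6; n=6 → 10; n=7 → 15.
Total orbitals: 1 + 3 + 6 + 10 + 15 = 35.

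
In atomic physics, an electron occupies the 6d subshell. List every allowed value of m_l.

The 6d subshell has l = 2, and m_l takes every integer from −l to +l. With l = 2 that gives the 5 values -2, -1, 0, 1, 2.

-2, -1, 0, 1, 2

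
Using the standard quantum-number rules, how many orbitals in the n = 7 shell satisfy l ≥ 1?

Go through l = 0, …, 6 (the values permitted for n = 7).
The (l, ml) pairs meeting l ≥ 1 give: l=1 → 3; l=2 → 5; l=3 → 7; l=4 → 9; l=5 → 11; l=6 → 13.
Total orbitals: 3 + 5 + 7 + 9 + 11 + 13 = 48.

48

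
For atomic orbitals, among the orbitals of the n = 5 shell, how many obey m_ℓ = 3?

The (ℓ, m_ℓ) pairs meeting m_ℓ = 3 give: ℓ=3 → 1; ℓ=4 → 1.
Total orbitals: 1 + 1 = 2.

2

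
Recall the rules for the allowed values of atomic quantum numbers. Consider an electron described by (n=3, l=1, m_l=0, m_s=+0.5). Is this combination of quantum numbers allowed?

n = 3 is a positive integer. l = 1 satisfies 0 ≤ l ≤ n−1 = 2. m_l = 0 lies in the range −l … +l (here −1 … 1). m_s = +1/2 is one of ±1/2.
All four constraints are satisfied.

Yes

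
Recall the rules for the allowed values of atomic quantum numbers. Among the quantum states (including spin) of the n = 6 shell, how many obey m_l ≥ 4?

For n = 6, l ranges over 0 … 5.
The (l, m_l) pairs meeting m_l ≥ 4 give: l=4 → 1; l=5 → 2.
Orbitals: 1 + 2 = 3. Each orbital carries two spin states, so 3 × 2 = 6 states.

6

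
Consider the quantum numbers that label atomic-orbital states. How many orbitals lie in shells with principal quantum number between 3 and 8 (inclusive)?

Shell n has n² orbitals: 3²=9 + 4²=16 + 5²=25 + 6²=36 + 7²=49 + 8²=64 = 199 orbitals.

199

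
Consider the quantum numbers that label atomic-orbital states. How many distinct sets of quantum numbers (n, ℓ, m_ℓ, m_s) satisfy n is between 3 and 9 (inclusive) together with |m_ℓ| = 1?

140

Treat each shell separately and count matching orbitals:
n=3 → 4; n=4 → 6; n=5 → 8; n=6 → 10; n=7 → 12; n=8 → 14; n=9 → 16.
Orbitals: 4 + 6 + 8 + 10 + 12 + 14 + 16 = 70. Including both spin states (m_s = ±1/2) gives 2 × 70 = 140 states.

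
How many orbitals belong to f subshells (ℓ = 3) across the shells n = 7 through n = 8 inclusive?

An f subshell (ℓ = 3) exists for every n ≥ 4, so shells n = 7, 8 each contribute one — 2 subshells.
Since each f subshell has 2·3+1 = 7 orbitals, the total is 2 × 7 = 14.

14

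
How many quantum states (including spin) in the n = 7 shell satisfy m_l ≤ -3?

For n = 7, l ranges over 0 … 6.
Per l-value: l=3 → 1; l=4 → 2; l=5 → 3; l=6 → 4.
Orbitals: 1 + 2 + 3 + 4 = 10. Each orbital carries two spin states, so 10 × 2 = 20 states.

20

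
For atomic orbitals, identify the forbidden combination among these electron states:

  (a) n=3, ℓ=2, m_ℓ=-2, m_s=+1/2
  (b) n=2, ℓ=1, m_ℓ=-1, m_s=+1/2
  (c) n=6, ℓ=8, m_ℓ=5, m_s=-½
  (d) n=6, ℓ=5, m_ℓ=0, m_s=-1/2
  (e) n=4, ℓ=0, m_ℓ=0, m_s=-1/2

(c) has ℓ = 8 ≥ n = 6, violating 0 ≤ ℓ ≤ n−1.
The remaining sets (a), (b), (d), (e) satisfy all four rules.

(c)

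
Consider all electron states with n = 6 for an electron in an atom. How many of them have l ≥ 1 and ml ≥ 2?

The (l, ml) pairs meeting l ≥ 1 and ml ≥ 2 give: l=2 → 1; l=3 → 2; l=4 → 3; l=5 → 4.
Orbitals: 1 + 2 + 3 + 4 = 10. Each orbital carries two spin states, so 10 × 2 = 20 states.

20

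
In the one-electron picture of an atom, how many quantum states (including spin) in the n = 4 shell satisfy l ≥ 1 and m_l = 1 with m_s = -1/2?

For n = 4, l ranges over 0 … 3.
Orbitals with l ≥ 1 and m_l = 1, by l: l=1 → 1; l=2 → 1; l=3 → 1.
Orbitals: 1 + 1 + 1 = 3. With m_s fixed to a single value there is one state per orbital, giving 3 states.

3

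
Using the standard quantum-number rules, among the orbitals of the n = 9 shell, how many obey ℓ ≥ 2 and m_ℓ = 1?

Go through ℓ = 0, …, 8 (the values permitted for n = 9).
Contributions: ℓ=2 → 1; ℓ=3 → 1; ℓ=4 → 1; ℓ=5 → 1; ℓ=6 → 1; ℓ=7 → 1; ℓ=8 → 1.
Total orbitals: 1 + 1 + 1 + 1 + 1 + 1 + 1 = 7.

7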